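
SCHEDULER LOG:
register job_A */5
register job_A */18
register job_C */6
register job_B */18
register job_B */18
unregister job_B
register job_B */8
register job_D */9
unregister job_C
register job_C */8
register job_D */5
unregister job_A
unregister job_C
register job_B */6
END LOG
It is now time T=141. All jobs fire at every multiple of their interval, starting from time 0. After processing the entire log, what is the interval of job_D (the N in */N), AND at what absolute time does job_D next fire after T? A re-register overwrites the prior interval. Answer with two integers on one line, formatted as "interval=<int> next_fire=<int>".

Op 1: register job_A */5 -> active={job_A:*/5}
Op 2: register job_A */18 -> active={job_A:*/18}
Op 3: register job_C */6 -> active={job_A:*/18, job_C:*/6}
Op 4: register job_B */18 -> active={job_A:*/18, job_B:*/18, job_C:*/6}
Op 5: register job_B */18 -> active={job_A:*/18, job_B:*/18, job_C:*/6}
Op 6: unregister job_B -> active={job_A:*/18, job_C:*/6}
Op 7: register job_B */8 -> active={job_A:*/18, job_B:*/8, job_C:*/6}
Op 8: register job_D */9 -> active={job_A:*/18, job_B:*/8, job_C:*/6, job_D:*/9}
Op 9: unregister job_C -> active={job_A:*/18, job_B:*/8, job_D:*/9}
Op 10: register job_C */8 -> active={job_A:*/18, job_B:*/8, job_C:*/8, job_D:*/9}
Op 11: register job_D */5 -> active={job_A:*/18, job_B:*/8, job_C:*/8, job_D:*/5}
Op 12: unregister job_A -> active={job_B:*/8, job_C:*/8, job_D:*/5}
Op 13: unregister job_C -> active={job_B:*/8, job_D:*/5}
Op 14: register job_B */6 -> active={job_B:*/6, job_D:*/5}
Final interval of job_D = 5
Next fire of job_D after T=141: (141//5+1)*5 = 145

Answer: interval=5 next_fire=145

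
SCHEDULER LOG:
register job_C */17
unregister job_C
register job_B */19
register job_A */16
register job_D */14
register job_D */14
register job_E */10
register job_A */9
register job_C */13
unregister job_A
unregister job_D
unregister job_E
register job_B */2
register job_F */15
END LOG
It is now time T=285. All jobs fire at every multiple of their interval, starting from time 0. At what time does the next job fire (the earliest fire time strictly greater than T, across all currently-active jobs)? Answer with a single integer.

Answer: 286

Derivation:
Op 1: register job_C */17 -> active={job_C:*/17}
Op 2: unregister job_C -> active={}
Op 3: register job_B */19 -> active={job_B:*/19}
Op 4: register job_A */16 -> active={job_A:*/16, job_B:*/19}
Op 5: register job_D */14 -> active={job_A:*/16, job_B:*/19, job_D:*/14}
Op 6: register job_D */14 -> active={job_A:*/16, job_B:*/19, job_D:*/14}
Op 7: register job_E */10 -> active={job_A:*/16, job_B:*/19, job_D:*/14, job_E:*/10}
Op 8: register job_A */9 -> active={job_A:*/9, job_B:*/19, job_D:*/14, job_E:*/10}
Op 9: register job_C */13 -> active={job_A:*/9, job_B:*/19, job_C:*/13, job_D:*/14, job_E:*/10}
Op 10: unregister job_A -> active={job_B:*/19, job_C:*/13, job_D:*/14, job_E:*/10}
Op 11: unregister job_D -> active={job_B:*/19, job_C:*/13, job_E:*/10}
Op 12: unregister job_E -> active={job_B:*/19, job_C:*/13}
Op 13: register job_B */2 -> active={job_B:*/2, job_C:*/13}
Op 14: register job_F */15 -> active={job_B:*/2, job_C:*/13, job_F:*/15}
  job_B: interval 2, next fire after T=285 is 286
  job_C: interval 13, next fire after T=285 is 286
  job_F: interval 15, next fire after T=285 is 300
Earliest fire time = 286 (job job_B)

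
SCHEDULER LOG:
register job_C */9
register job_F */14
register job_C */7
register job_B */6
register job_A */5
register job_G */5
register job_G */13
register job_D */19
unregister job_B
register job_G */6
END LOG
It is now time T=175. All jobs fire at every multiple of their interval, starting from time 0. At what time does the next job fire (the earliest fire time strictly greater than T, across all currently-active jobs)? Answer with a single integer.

Op 1: register job_C */9 -> active={job_C:*/9}
Op 2: register job_F */14 -> active={job_C:*/9, job_F:*/14}
Op 3: register job_C */7 -> active={job_C:*/7, job_F:*/14}
Op 4: register job_B */6 -> active={job_B:*/6, job_C:*/7, job_F:*/14}
Op 5: register job_A */5 -> active={job_A:*/5, job_B:*/6, job_C:*/7, job_F:*/14}
Op 6: register job_G */5 -> active={job_A:*/5, job_B:*/6, job_C:*/7, job_F:*/14, job_G:*/5}
Op 7: register job_G */13 -> active={job_A:*/5, job_B:*/6, job_C:*/7, job_F:*/14, job_G:*/13}
Op 8: register job_D */19 -> active={job_A:*/5, job_B:*/6, job_C:*/7, job_D:*/19, job_F:*/14, job_G:*/13}
Op 9: unregister job_B -> active={job_A:*/5, job_C:*/7, job_D:*/19, job_F:*/14, job_G:*/13}
Op 10: register job_G */6 -> active={job_A:*/5, job_C:*/7, job_D:*/19, job_F:*/14, job_G:*/6}
  job_A: interval 5, next fire after T=175 is 180
  job_C: interval 7, next fire after T=175 is 182
  job_D: interval 19, next fire after T=175 is 190
  job_F: interval 14, next fire after T=175 is 182
  job_G: interval 6, next fire after T=175 is 180
Earliest fire time = 180 (job job_A)

Answer: 180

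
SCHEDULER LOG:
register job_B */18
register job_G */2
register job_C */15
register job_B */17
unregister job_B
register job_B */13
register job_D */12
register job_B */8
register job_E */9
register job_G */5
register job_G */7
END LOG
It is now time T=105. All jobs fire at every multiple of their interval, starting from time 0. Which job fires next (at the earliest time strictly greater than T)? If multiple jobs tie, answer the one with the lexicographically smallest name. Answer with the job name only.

Answer: job_D

Derivation:
Op 1: register job_B */18 -> active={job_B:*/18}
Op 2: register job_G */2 -> active={job_B:*/18, job_G:*/2}
Op 3: register job_C */15 -> active={job_B:*/18, job_C:*/15, job_G:*/2}
Op 4: register job_B */17 -> active={job_B:*/17, job_C:*/15, job_G:*/2}
Op 5: unregister job_B -> active={job_C:*/15, job_G:*/2}
Op 6: register job_B */13 -> active={job_B:*/13, job_C:*/15, job_G:*/2}
Op 7: register job_D */12 -> active={job_B:*/13, job_C:*/15, job_D:*/12, job_G:*/2}
Op 8: register job_B */8 -> active={job_B:*/8, job_C:*/15, job_D:*/12, job_G:*/2}
Op 9: register job_E */9 -> active={job_B:*/8, job_C:*/15, job_D:*/12, job_E:*/9, job_G:*/2}
Op 10: register job_G */5 -> active={job_B:*/8, job_C:*/15, job_D:*/12, job_E:*/9, job_G:*/5}
Op 11: register job_G */7 -> active={job_B:*/8, job_C:*/15, job_D:*/12, job_E:*/9, job_G:*/7}
  job_B: interval 8, next fire after T=105 is 112
  job_C: interval 15, next fire after T=105 is 120
  job_D: interval 12, next fire after T=105 is 108
  job_E: interval 9, next fire after T=105 is 108
  job_G: interval 7, next fire after T=105 is 112
Earliest = 108, winner (lex tiebreak) = job_D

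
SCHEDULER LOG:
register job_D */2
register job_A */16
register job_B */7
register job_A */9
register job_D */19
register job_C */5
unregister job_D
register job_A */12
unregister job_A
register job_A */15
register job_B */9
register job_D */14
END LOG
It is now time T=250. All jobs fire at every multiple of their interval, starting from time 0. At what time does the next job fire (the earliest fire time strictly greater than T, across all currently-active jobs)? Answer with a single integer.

Answer: 252

Derivation:
Op 1: register job_D */2 -> active={job_D:*/2}
Op 2: register job_A */16 -> active={job_A:*/16, job_D:*/2}
Op 3: register job_B */7 -> active={job_A:*/16, job_B:*/7, job_D:*/2}
Op 4: register job_A */9 -> active={job_A:*/9, job_B:*/7, job_D:*/2}
Op 5: register job_D */19 -> active={job_A:*/9, job_B:*/7, job_D:*/19}
Op 6: register job_C */5 -> active={job_A:*/9, job_B:*/7, job_C:*/5, job_D:*/19}
Op 7: unregister job_D -> active={job_A:*/9, job_B:*/7, job_C:*/5}
Op 8: register job_A */12 -> active={job_A:*/12, job_B:*/7, job_C:*/5}
Op 9: unregister job_A -> active={job_B:*/7, job_C:*/5}
Op 10: register job_A */15 -> active={job_A:*/15, job_B:*/7, job_C:*/5}
Op 11: register job_B */9 -> active={job_A:*/15, job_B:*/9, job_C:*/5}
Op 12: register job_D */14 -> active={job_A:*/15, job_B:*/9, job_C:*/5, job_D:*/14}
  job_A: interval 15, next fire after T=250 is 255
  job_B: interval 9, next fire after T=250 is 252
  job_C: interval 5, next fire after T=250 is 255
  job_D: interval 14, next fire after T=250 is 252
Earliest fire time = 252 (job job_B)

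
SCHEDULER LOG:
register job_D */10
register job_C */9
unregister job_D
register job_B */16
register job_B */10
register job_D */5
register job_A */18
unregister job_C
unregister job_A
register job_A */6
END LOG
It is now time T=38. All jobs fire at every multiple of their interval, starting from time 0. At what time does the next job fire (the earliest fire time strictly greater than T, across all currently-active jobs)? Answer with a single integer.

Op 1: register job_D */10 -> active={job_D:*/10}
Op 2: register job_C */9 -> active={job_C:*/9, job_D:*/10}
Op 3: unregister job_D -> active={job_C:*/9}
Op 4: register job_B */16 -> active={job_B:*/16, job_C:*/9}
Op 5: register job_B */10 -> active={job_B:*/10, job_C:*/9}
Op 6: register job_D */5 -> active={job_B:*/10, job_C:*/9, job_D:*/5}
Op 7: register job_A */18 -> active={job_A:*/18, job_B:*/10, job_C:*/9, job_D:*/5}
Op 8: unregister job_C -> active={job_A:*/18, job_B:*/10, job_D:*/5}
Op 9: unregister job_A -> active={job_B:*/10, job_D:*/5}
Op 10: register job_A */6 -> active={job_A:*/6, job_B:*/10, job_D:*/5}
  job_A: interval 6, next fire after T=38 is 42
  job_B: interval 10, next fire after T=38 is 40
  job_D: interval 5, next fire after T=38 is 40
Earliest fire time = 40 (job job_B)

Answer: 40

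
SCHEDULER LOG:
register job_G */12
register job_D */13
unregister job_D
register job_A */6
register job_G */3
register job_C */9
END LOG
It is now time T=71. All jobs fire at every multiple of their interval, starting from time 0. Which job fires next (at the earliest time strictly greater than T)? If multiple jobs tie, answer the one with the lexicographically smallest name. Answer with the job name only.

Op 1: register job_G */12 -> active={job_G:*/12}
Op 2: register job_D */13 -> active={job_D:*/13, job_G:*/12}
Op 3: unregister job_D -> active={job_G:*/12}
Op 4: register job_A */6 -> active={job_A:*/6, job_G:*/12}
Op 5: register job_G */3 -> active={job_A:*/6, job_G:*/3}
Op 6: register job_C */9 -> active={job_A:*/6, job_C:*/9, job_G:*/3}
  job_A: interval 6, next fire after T=71 is 72
  job_C: interval 9, next fire after T=71 is 72
  job_G: interval 3, next fire after T=71 is 72
Earliest = 72, winner (lex tiebreak) = job_A

Answer: job_A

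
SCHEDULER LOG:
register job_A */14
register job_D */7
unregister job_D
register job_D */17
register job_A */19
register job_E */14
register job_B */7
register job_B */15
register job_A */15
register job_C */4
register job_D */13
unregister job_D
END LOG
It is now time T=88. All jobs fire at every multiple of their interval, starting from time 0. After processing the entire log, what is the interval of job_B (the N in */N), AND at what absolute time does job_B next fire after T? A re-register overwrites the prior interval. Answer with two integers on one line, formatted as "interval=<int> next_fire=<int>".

Op 1: register job_A */14 -> active={job_A:*/14}
Op 2: register job_D */7 -> active={job_A:*/14, job_D:*/7}
Op 3: unregister job_D -> active={job_A:*/14}
Op 4: register job_D */17 -> active={job_A:*/14, job_D:*/17}
Op 5: register job_A */19 -> active={job_A:*/19, job_D:*/17}
Op 6: register job_E */14 -> active={job_A:*/19, job_D:*/17, job_E:*/14}
Op 7: register job_B */7 -> active={job_A:*/19, job_B:*/7, job_D:*/17, job_E:*/14}
Op 8: register job_B */15 -> active={job_A:*/19, job_B:*/15, job_D:*/17, job_E:*/14}
Op 9: register job_A */15 -> active={job_A:*/15, job_B:*/15, job_D:*/17, job_E:*/14}
Op 10: register job_C */4 -> active={job_A:*/15, job_B:*/15, job_C:*/4, job_D:*/17, job_E:*/14}
Op 11: register job_D */13 -> active={job_A:*/15, job_B:*/15, job_C:*/4, job_D:*/13, job_E:*/14}
Op 12: unregister job_D -> active={job_A:*/15, job_B:*/15, job_C:*/4, job_E:*/14}
Final interval of job_B = 15
Next fire of job_B after T=88: (88//15+1)*15 = 90

Answer: interval=15 next_fire=90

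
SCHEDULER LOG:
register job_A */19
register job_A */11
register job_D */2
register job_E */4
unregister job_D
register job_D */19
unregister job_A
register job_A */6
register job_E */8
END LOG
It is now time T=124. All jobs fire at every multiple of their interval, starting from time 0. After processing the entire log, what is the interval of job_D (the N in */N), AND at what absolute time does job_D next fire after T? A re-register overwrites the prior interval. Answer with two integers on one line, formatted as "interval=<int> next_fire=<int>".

Answer: interval=19 next_fire=133

Derivation:
Op 1: register job_A */19 -> active={job_A:*/19}
Op 2: register job_A */11 -> active={job_A:*/11}
Op 3: register job_D */2 -> active={job_A:*/11, job_D:*/2}
Op 4: register job_E */4 -> active={job_A:*/11, job_D:*/2, job_E:*/4}
Op 5: unregister job_D -> active={job_A:*/11, job_E:*/4}
Op 6: register job_D */19 -> active={job_A:*/11, job_D:*/19, job_E:*/4}
Op 7: unregister job_A -> active={job_D:*/19, job_E:*/4}
Op 8: register job_A */6 -> active={job_A:*/6, job_D:*/19, job_E:*/4}
Op 9: register job_E */8 -> active={job_A:*/6, job_D:*/19, job_E:*/8}
Final interval of job_D = 19
Next fire of job_D after T=124: (124//19+1)*19 = 133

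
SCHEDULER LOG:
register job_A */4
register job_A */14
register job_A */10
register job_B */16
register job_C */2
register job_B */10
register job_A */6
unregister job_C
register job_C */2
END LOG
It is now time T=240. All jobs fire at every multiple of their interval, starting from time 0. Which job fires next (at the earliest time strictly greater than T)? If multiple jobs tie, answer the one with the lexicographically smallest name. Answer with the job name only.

Op 1: register job_A */4 -> active={job_A:*/4}
Op 2: register job_A */14 -> active={job_A:*/14}
Op 3: register job_A */10 -> active={job_A:*/10}
Op 4: register job_B */16 -> active={job_A:*/10, job_B:*/16}
Op 5: register job_C */2 -> active={job_A:*/10, job_B:*/16, job_C:*/2}
Op 6: register job_B */10 -> active={job_A:*/10, job_B:*/10, job_C:*/2}
Op 7: register job_A */6 -> active={job_A:*/6, job_B:*/10, job_C:*/2}
Op 8: unregister job_C -> active={job_A:*/6, job_B:*/10}
Op 9: register job_C */2 -> active={job_A:*/6, job_B:*/10, job_C:*/2}
  job_A: interval 6, next fire after T=240 is 246
  job_B: interval 10, next fire after T=240 is 250
  job_C: interval 2, next fire after T=240 is 242
Earliest = 242, winner (lex tiebreak) = job_C

Answer: job_C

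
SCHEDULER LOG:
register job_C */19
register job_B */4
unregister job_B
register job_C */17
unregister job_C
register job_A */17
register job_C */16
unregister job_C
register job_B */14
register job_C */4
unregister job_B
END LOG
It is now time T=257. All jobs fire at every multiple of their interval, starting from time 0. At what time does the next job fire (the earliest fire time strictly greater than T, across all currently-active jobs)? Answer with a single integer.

Answer: 260

Derivation:
Op 1: register job_C */19 -> active={job_C:*/19}
Op 2: register job_B */4 -> active={job_B:*/4, job_C:*/19}
Op 3: unregister job_B -> active={job_C:*/19}
Op 4: register job_C */17 -> active={job_C:*/17}
Op 5: unregister job_C -> active={}
Op 6: register job_A */17 -> active={job_A:*/17}
Op 7: register job_C */16 -> active={job_A:*/17, job_C:*/16}
Op 8: unregister job_C -> active={job_A:*/17}
Op 9: register job_B */14 -> active={job_A:*/17, job_B:*/14}
Op 10: register job_C */4 -> active={job_A:*/17, job_B:*/14, job_C:*/4}
Op 11: unregister job_B -> active={job_A:*/17, job_C:*/4}
  job_A: interval 17, next fire after T=257 is 272
  job_C: interval 4, next fire after T=257 is 260
Earliest fire time = 260 (job job_C)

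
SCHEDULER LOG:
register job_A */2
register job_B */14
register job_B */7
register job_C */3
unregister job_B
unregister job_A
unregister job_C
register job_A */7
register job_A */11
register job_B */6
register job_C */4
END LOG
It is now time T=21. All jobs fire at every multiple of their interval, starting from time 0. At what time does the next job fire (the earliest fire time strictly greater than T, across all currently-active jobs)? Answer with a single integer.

Op 1: register job_A */2 -> active={job_A:*/2}
Op 2: register job_B */14 -> active={job_A:*/2, job_B:*/14}
Op 3: register job_B */7 -> active={job_A:*/2, job_B:*/7}
Op 4: register job_C */3 -> active={job_A:*/2, job_B:*/7, job_C:*/3}
Op 5: unregister job_B -> active={job_A:*/2, job_C:*/3}
Op 6: unregister job_A -> active={job_C:*/3}
Op 7: unregister job_C -> active={}
Op 8: register job_A */7 -> active={job_A:*/7}
Op 9: register job_A */11 -> active={job_A:*/11}
Op 10: register job_B */6 -> active={job_A:*/11, job_B:*/6}
Op 11: register job_C */4 -> active={job_A:*/11, job_B:*/6, job_C:*/4}
  job_A: interval 11, next fire after T=21 is 22
  job_B: interval 6, next fire after T=21 is 24
  job_C: interval 4, next fire after T=21 is 24
Earliest fire time = 22 (job job_A)

Answer: 22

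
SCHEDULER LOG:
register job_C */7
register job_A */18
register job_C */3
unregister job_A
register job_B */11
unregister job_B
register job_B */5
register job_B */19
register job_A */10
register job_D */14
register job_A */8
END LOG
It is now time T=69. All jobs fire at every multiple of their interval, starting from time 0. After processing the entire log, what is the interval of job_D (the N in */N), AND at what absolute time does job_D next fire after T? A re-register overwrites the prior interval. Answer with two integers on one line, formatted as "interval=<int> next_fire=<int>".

Op 1: register job_C */7 -> active={job_C:*/7}
Op 2: register job_A */18 -> active={job_A:*/18, job_C:*/7}
Op 3: register job_C */3 -> active={job_A:*/18, job_C:*/3}
Op 4: unregister job_A -> active={job_C:*/3}
Op 5: register job_B */11 -> active={job_B:*/11, job_C:*/3}
Op 6: unregister job_B -> active={job_C:*/3}
Op 7: register job_B */5 -> active={job_B:*/5, job_C:*/3}
Op 8: register job_B */19 -> active={job_B:*/19, job_C:*/3}
Op 9: register job_A */10 -> active={job_A:*/10, job_B:*/19, job_C:*/3}
Op 10: register job_D */14 -> active={job_A:*/10, job_B:*/19, job_C:*/3, job_D:*/14}
Op 11: register job_A */8 -> active={job_A:*/8, job_B:*/19, job_C:*/3, job_D:*/14}
Final interval of job_D = 14
Next fire of job_D after T=69: (69//14+1)*14 = 70

Answer: interval=14 next_fire=70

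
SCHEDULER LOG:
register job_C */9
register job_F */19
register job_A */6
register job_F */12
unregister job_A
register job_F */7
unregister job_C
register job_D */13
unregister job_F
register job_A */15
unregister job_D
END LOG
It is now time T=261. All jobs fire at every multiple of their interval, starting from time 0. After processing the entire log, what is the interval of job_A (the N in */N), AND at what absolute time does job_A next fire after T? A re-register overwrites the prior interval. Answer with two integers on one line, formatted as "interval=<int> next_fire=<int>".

Op 1: register job_C */9 -> active={job_C:*/9}
Op 2: register job_F */19 -> active={job_C:*/9, job_F:*/19}
Op 3: register job_A */6 -> active={job_A:*/6, job_C:*/9, job_F:*/19}
Op 4: register job_F */12 -> active={job_A:*/6, job_C:*/9, job_F:*/12}
Op 5: unregister job_A -> active={job_C:*/9, job_F:*/12}
Op 6: register job_F */7 -> active={job_C:*/9, job_F:*/7}
Op 7: unregister job_C -> active={job_F:*/7}
Op 8: register job_D */13 -> active={job_D:*/13, job_F:*/7}
Op 9: unregister job_F -> active={job_D:*/13}
Op 10: register job_A */15 -> active={job_A:*/15, job_D:*/13}
Op 11: unregister job_D -> active={job_A:*/15}
Final interval of job_A = 15
Next fire of job_A after T=261: (261//15+1)*15 = 270

Answer: interval=15 next_fire=270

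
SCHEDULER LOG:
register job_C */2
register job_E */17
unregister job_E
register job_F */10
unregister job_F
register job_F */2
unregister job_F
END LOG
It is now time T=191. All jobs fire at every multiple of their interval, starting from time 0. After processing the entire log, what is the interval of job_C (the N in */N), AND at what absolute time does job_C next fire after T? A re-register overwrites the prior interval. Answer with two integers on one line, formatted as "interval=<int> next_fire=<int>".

Op 1: register job_C */2 -> active={job_C:*/2}
Op 2: register job_E */17 -> active={job_C:*/2, job_E:*/17}
Op 3: unregister job_E -> active={job_C:*/2}
Op 4: register job_F */10 -> active={job_C:*/2, job_F:*/10}
Op 5: unregister job_F -> active={job_C:*/2}
Op 6: register job_F */2 -> active={job_C:*/2, job_F:*/2}
Op 7: unregister job_F -> active={job_C:*/2}
Final interval of job_C = 2
Next fire of job_C after T=191: (191//2+1)*2 = 192

Answer: interval=2 next_fire=192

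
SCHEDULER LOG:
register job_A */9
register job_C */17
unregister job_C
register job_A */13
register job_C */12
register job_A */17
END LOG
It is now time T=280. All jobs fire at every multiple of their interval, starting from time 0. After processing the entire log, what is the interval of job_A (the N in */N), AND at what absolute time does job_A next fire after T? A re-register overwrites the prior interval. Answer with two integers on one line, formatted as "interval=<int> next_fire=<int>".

Op 1: register job_A */9 -> active={job_A:*/9}
Op 2: register job_C */17 -> active={job_A:*/9, job_C:*/17}
Op 3: unregister job_C -> active={job_A:*/9}
Op 4: register job_A */13 -> active={job_A:*/13}
Op 5: register job_C */12 -> active={job_A:*/13, job_C:*/12}
Op 6: register job_A */17 -> active={job_A:*/17, job_C:*/12}
Final interval of job_A = 17
Next fire of job_A after T=280: (280//17+1)*17 = 289

Answer: interval=17 next_fire=289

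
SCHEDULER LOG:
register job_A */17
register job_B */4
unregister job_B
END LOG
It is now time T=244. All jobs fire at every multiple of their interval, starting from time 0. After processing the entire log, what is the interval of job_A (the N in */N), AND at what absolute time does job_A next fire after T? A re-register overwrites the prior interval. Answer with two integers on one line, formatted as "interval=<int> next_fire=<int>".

Op 1: register job_A */17 -> active={job_A:*/17}
Op 2: register job_B */4 -> active={job_A:*/17, job_B:*/4}
Op 3: unregister job_B -> active={job_A:*/17}
Final interval of job_A = 17
Next fire of job_A after T=244: (244//17+1)*17 = 255

Answer: interval=17 next_fire=255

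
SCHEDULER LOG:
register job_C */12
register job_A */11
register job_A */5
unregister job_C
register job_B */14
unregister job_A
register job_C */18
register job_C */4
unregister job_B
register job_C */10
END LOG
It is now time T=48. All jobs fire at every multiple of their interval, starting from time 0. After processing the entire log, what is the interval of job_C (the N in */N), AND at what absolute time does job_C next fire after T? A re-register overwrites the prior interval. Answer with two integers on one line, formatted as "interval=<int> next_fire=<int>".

Op 1: register job_C */12 -> active={job_C:*/12}
Op 2: register job_A */11 -> active={job_A:*/11, job_C:*/12}
Op 3: register job_A */5 -> active={job_A:*/5, job_C:*/12}
Op 4: unregister job_C -> active={job_A:*/5}
Op 5: register job_B */14 -> active={job_A:*/5, job_B:*/14}
Op 6: unregister job_A -> active={job_B:*/14}
Op 7: register job_C */18 -> active={job_B:*/14, job_C:*/18}
Op 8: register job_C */4 -> active={job_B:*/14, job_C:*/4}
Op 9: unregister job_B -> active={job_C:*/4}
Op 10: register job_C */10 -> active={job_C:*/10}
Final interval of job_C = 10
Next fire of job_C after T=48: (48//10+1)*10 = 50

Answer: interval=10 next_fire=50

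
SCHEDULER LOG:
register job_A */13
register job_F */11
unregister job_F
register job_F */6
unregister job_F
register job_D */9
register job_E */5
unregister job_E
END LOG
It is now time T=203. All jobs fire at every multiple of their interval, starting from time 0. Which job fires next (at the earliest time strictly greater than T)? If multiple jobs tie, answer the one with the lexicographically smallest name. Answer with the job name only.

Answer: job_D

Derivation:
Op 1: register job_A */13 -> active={job_A:*/13}
Op 2: register job_F */11 -> active={job_A:*/13, job_F:*/11}
Op 3: unregister job_F -> active={job_A:*/13}
Op 4: register job_F */6 -> active={job_A:*/13, job_F:*/6}
Op 5: unregister job_F -> active={job_A:*/13}
Op 6: register job_D */9 -> active={job_A:*/13, job_D:*/9}
Op 7: register job_E */5 -> active={job_A:*/13, job_D:*/9, job_E:*/5}
Op 8: unregister job_E -> active={job_A:*/13, job_D:*/9}
  job_A: interval 13, next fire after T=203 is 208
  job_D: interval 9, next fire after T=203 is 207
Earliest = 207, winner (lex tiebreak) = job_D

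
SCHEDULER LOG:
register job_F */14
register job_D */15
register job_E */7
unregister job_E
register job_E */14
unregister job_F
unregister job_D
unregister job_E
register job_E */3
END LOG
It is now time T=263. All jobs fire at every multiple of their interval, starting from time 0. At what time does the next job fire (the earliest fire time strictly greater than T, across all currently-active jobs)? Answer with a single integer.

Answer: 264

Derivation:
Op 1: register job_F */14 -> active={job_F:*/14}
Op 2: register job_D */15 -> active={job_D:*/15, job_F:*/14}
Op 3: register job_E */7 -> active={job_D:*/15, job_E:*/7, job_F:*/14}
Op 4: unregister job_E -> active={job_D:*/15, job_F:*/14}
Op 5: register job_E */14 -> active={job_D:*/15, job_E:*/14, job_F:*/14}
Op 6: unregister job_F -> active={job_D:*/15, job_E:*/14}
Op 7: unregister job_D -> active={job_E:*/14}
Op 8: unregister job_E -> active={}
Op 9: register job_E */3 -> active={job_E:*/3}
  job_E: interval 3, next fire after T=263 is 264
Earliest fire time = 264 (job job_E)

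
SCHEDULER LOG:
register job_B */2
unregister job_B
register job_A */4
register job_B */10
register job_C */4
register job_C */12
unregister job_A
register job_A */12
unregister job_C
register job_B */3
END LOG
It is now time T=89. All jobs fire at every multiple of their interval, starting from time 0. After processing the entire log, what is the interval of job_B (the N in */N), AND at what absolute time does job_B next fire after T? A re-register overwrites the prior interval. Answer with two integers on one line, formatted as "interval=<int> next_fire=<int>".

Op 1: register job_B */2 -> active={job_B:*/2}
Op 2: unregister job_B -> active={}
Op 3: register job_A */4 -> active={job_A:*/4}
Op 4: register job_B */10 -> active={job_A:*/4, job_B:*/10}
Op 5: register job_C */4 -> active={job_A:*/4, job_B:*/10, job_C:*/4}
Op 6: register job_C */12 -> active={job_A:*/4, job_B:*/10, job_C:*/12}
Op 7: unregister job_A -> active={job_B:*/10, job_C:*/12}
Op 8: register job_A */12 -> active={job_A:*/12, job_B:*/10, job_C:*/12}
Op 9: unregister job_C -> active={job_A:*/12, job_B:*/10}
Op 10: register job_B */3 -> active={job_A:*/12, job_B:*/3}
Final interval of job_B = 3
Next fire of job_B after T=89: (89//3+1)*3 = 90

Answer: interval=3 next_fire=90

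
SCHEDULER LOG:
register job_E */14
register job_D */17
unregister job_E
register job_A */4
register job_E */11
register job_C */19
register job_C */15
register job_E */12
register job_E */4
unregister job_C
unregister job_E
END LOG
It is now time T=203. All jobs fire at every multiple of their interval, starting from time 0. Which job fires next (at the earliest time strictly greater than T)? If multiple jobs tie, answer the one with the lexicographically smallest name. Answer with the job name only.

Answer: job_A

Derivation:
Op 1: register job_E */14 -> active={job_E:*/14}
Op 2: register job_D */17 -> active={job_D:*/17, job_E:*/14}
Op 3: unregister job_E -> active={job_D:*/17}
Op 4: register job_A */4 -> active={job_A:*/4, job_D:*/17}
Op 5: register job_E */11 -> active={job_A:*/4, job_D:*/17, job_E:*/11}
Op 6: register job_C */19 -> active={job_A:*/4, job_C:*/19, job_D:*/17, job_E:*/11}
Op 7: register job_C */15 -> active={job_A:*/4, job_C:*/15, job_D:*/17, job_E:*/11}
Op 8: register job_E */12 -> active={job_A:*/4, job_C:*/15, job_D:*/17, job_E:*/12}
Op 9: register job_E */4 -> active={job_A:*/4, job_C:*/15, job_D:*/17, job_E:*/4}
Op 10: unregister job_C -> active={job_A:*/4, job_D:*/17, job_E:*/4}
Op 11: unregister job_E -> active={job_A:*/4, job_D:*/17}
  job_A: interval 4, next fire after T=203 is 204
  job_D: interval 17, next fire after T=203 is 204
Earliest = 204, winner (lex tiebreak) = job_A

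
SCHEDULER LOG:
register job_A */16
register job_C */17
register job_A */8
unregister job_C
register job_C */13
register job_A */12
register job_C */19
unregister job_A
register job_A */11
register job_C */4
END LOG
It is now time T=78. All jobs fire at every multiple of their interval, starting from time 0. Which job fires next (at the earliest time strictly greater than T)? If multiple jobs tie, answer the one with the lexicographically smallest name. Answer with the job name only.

Op 1: register job_A */16 -> active={job_A:*/16}
Op 2: register job_C */17 -> active={job_A:*/16, job_C:*/17}
Op 3: register job_A */8 -> active={job_A:*/8, job_C:*/17}
Op 4: unregister job_C -> active={job_A:*/8}
Op 5: register job_C */13 -> active={job_A:*/8, job_C:*/13}
Op 6: register job_A */12 -> active={job_A:*/12, job_C:*/13}
Op 7: register job_C */19 -> active={job_A:*/12, job_C:*/19}
Op 8: unregister job_A -> active={job_C:*/19}
Op 9: register job_A */11 -> active={job_A:*/11, job_C:*/19}
Op 10: register job_C */4 -> active={job_A:*/11, job_C:*/4}
  job_A: interval 11, next fire after T=78 is 88
  job_C: interval 4, next fire after T=78 is 80
Earliest = 80, winner (lex tiebreak) = job_C

Answer: job_C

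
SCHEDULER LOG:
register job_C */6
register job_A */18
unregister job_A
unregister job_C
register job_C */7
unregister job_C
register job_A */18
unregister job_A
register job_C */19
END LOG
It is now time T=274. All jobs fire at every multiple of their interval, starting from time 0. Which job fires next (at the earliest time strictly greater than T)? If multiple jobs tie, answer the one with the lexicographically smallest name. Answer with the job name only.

Answer: job_C

Derivation:
Op 1: register job_C */6 -> active={job_C:*/6}
Op 2: register job_A */18 -> active={job_A:*/18, job_C:*/6}
Op 3: unregister job_A -> active={job_C:*/6}
Op 4: unregister job_C -> active={}
Op 5: register job_C */7 -> active={job_C:*/7}
Op 6: unregister job_C -> active={}
Op 7: register job_A */18 -> active={job_A:*/18}
Op 8: unregister job_A -> active={}
Op 9: register job_C */19 -> active={job_C:*/19}
  job_C: interval 19, next fire after T=274 is 285
Earliest = 285, winner (lex tiebreak) = job_C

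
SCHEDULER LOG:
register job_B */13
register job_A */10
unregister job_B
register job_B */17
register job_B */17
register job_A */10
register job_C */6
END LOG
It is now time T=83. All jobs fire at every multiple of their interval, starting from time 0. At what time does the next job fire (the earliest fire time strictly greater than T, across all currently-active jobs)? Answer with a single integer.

Answer: 84

Derivation:
Op 1: register job_B */13 -> active={job_B:*/13}
Op 2: register job_A */10 -> active={job_A:*/10, job_B:*/13}
Op 3: unregister job_B -> active={job_A:*/10}
Op 4: register job_B */17 -> active={job_A:*/10, job_B:*/17}
Op 5: register job_B */17 -> active={job_A:*/10, job_B:*/17}
Op 6: register job_A */10 -> active={job_A:*/10, job_B:*/17}
Op 7: register job_C */6 -> active={job_A:*/10, job_B:*/17, job_C:*/6}
  job_A: interval 10, next fire after T=83 is 90
  job_B: interval 17, next fire after T=83 is 85
  job_C: interval 6, next fire after T=83 is 84
Earliest fire time = 84 (job job_C)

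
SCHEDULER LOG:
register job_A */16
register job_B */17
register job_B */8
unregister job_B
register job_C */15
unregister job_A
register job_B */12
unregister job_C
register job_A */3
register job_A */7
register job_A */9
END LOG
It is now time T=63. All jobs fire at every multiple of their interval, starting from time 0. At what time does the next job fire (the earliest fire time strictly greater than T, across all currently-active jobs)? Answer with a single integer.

Answer: 72

Derivation:
Op 1: register job_A */16 -> active={job_A:*/16}
Op 2: register job_B */17 -> active={job_A:*/16, job_B:*/17}
Op 3: register job_B */8 -> active={job_A:*/16, job_B:*/8}
Op 4: unregister job_B -> active={job_A:*/16}
Op 5: register job_C */15 -> active={job_A:*/16, job_C:*/15}
Op 6: unregister job_A -> active={job_C:*/15}
Op 7: register job_B */12 -> active={job_B:*/12, job_C:*/15}
Op 8: unregister job_C -> active={job_B:*/12}
Op 9: register job_A */3 -> active={job_A:*/3, job_B:*/12}
Op 10: register job_A */7 -> active={job_A:*/7, job_B:*/12}
Op 11: register job_A */9 -> active={job_A:*/9, job_B:*/12}
  job_A: interval 9, next fire after T=63 is 72
  job_B: interval 12, next fire after T=63 is 72
Earliest fire time = 72 (job job_A)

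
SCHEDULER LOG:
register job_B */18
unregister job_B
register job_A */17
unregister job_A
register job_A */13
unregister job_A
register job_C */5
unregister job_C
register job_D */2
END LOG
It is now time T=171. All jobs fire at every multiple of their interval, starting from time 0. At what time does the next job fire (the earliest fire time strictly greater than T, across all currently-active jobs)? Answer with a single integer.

Answer: 172

Derivation:
Op 1: register job_B */18 -> active={job_B:*/18}
Op 2: unregister job_B -> active={}
Op 3: register job_A */17 -> active={job_A:*/17}
Op 4: unregister job_A -> active={}
Op 5: register job_A */13 -> active={job_A:*/13}
Op 6: unregister job_A -> active={}
Op 7: register job_C */5 -> active={job_C:*/5}
Op 8: unregister job_C -> active={}
Op 9: register job_D */2 -> active={job_D:*/2}
  job_D: interval 2, next fire after T=171 is 172
Earliest fire time = 172 (job job_D)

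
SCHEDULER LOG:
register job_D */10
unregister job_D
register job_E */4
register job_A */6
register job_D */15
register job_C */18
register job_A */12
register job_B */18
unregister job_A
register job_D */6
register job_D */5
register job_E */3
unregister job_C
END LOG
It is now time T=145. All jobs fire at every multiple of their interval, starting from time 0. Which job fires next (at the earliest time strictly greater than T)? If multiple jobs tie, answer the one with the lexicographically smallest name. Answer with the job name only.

Answer: job_E

Derivation:
Op 1: register job_D */10 -> active={job_D:*/10}
Op 2: unregister job_D -> active={}
Op 3: register job_E */4 -> active={job_E:*/4}
Op 4: register job_A */6 -> active={job_A:*/6, job_E:*/4}
Op 5: register job_D */15 -> active={job_A:*/6, job_D:*/15, job_E:*/4}
Op 6: register job_C */18 -> active={job_A:*/6, job_C:*/18, job_D:*/15, job_E:*/4}
Op 7: register job_A */12 -> active={job_A:*/12, job_C:*/18, job_D:*/15, job_E:*/4}
Op 8: register job_B */18 -> active={job_A:*/12, job_B:*/18, job_C:*/18, job_D:*/15, job_E:*/4}
Op 9: unregister job_A -> active={job_B:*/18, job_C:*/18, job_D:*/15, job_E:*/4}
Op 10: register job_D */6 -> active={job_B:*/18, job_C:*/18, job_D:*/6, job_E:*/4}
Op 11: register job_D */5 -> active={job_B:*/18, job_C:*/18, job_D:*/5, job_E:*/4}
Op 12: register job_E */3 -> active={job_B:*/18, job_C:*/18, job_D:*/5, job_E:*/3}
Op 13: unregister job_C -> active={job_B:*/18, job_D:*/5, job_E:*/3}
  job_B: interval 18, next fire after T=145 is 162
  job_D: interval 5, next fire after T=145 is 150
  job_E: interval 3, next fire after T=145 is 147
Earliest = 147, winner (lex tiebreak) = job_E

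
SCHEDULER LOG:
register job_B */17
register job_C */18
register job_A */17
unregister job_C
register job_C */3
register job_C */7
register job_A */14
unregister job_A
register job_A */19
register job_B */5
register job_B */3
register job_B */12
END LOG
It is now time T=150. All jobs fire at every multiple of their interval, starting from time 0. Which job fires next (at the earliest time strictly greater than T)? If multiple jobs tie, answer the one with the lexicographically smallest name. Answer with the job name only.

Answer: job_A

Derivation:
Op 1: register job_B */17 -> active={job_B:*/17}
Op 2: register job_C */18 -> active={job_B:*/17, job_C:*/18}
Op 3: register job_A */17 -> active={job_A:*/17, job_B:*/17, job_C:*/18}
Op 4: unregister job_C -> active={job_A:*/17, job_B:*/17}
Op 5: register job_C */3 -> active={job_A:*/17, job_B:*/17, job_C:*/3}
Op 6: register job_C */7 -> active={job_A:*/17, job_B:*/17, job_C:*/7}
Op 7: register job_A */14 -> active={job_A:*/14, job_B:*/17, job_C:*/7}
Op 8: unregister job_A -> active={job_B:*/17, job_C:*/7}
Op 9: register job_A */19 -> active={job_A:*/19, job_B:*/17, job_C:*/7}
Op 10: register job_B */5 -> active={job_A:*/19, job_B:*/5, job_C:*/7}
Op 11: register job_B */3 -> active={job_A:*/19, job_B:*/3, job_C:*/7}
Op 12: register job_B */12 -> active={job_A:*/19, job_B:*/12, job_C:*/7}
  job_A: interval 19, next fire after T=150 is 152
  job_B: interval 12, next fire after T=150 is 156
  job_C: interval 7, next fire after T=150 is 154
Earliest = 152, winner (lex tiebreak) = job_A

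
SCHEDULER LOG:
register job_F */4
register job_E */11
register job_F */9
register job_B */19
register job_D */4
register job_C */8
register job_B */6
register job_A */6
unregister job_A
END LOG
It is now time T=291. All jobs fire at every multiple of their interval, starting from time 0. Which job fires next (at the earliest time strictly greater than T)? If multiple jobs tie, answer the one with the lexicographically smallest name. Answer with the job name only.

Op 1: register job_F */4 -> active={job_F:*/4}
Op 2: register job_E */11 -> active={job_E:*/11, job_F:*/4}
Op 3: register job_F */9 -> active={job_E:*/11, job_F:*/9}
Op 4: register job_B */19 -> active={job_B:*/19, job_E:*/11, job_F:*/9}
Op 5: register job_D */4 -> active={job_B:*/19, job_D:*/4, job_E:*/11, job_F:*/9}
Op 6: register job_C */8 -> active={job_B:*/19, job_C:*/8, job_D:*/4, job_E:*/11, job_F:*/9}
Op 7: register job_B */6 -> active={job_B:*/6, job_C:*/8, job_D:*/4, job_E:*/11, job_F:*/9}
Op 8: register job_A */6 -> active={job_A:*/6, job_B:*/6, job_C:*/8, job_D:*/4, job_E:*/11, job_F:*/9}
Op 9: unregister job_A -> active={job_B:*/6, job_C:*/8, job_D:*/4, job_E:*/11, job_F:*/9}
  job_B: interval 6, next fire after T=291 is 294
  job_C: interval 8, next fire after T=291 is 296
  job_D: interval 4, next fire after T=291 is 292
  job_E: interval 11, next fire after T=291 is 297
  job_F: interval 9, next fire after T=291 is 297
Earliest = 292, winner (lex tiebreak) = job_D

Answer: job_D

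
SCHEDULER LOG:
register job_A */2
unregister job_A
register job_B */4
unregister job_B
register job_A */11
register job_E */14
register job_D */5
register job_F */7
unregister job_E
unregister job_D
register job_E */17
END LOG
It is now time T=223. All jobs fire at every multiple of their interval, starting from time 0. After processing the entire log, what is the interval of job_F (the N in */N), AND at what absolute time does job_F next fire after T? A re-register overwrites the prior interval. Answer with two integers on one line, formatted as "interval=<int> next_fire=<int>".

Op 1: register job_A */2 -> active={job_A:*/2}
Op 2: unregister job_A -> active={}
Op 3: register job_B */4 -> active={job_B:*/4}
Op 4: unregister job_B -> active={}
Op 5: register job_A */11 -> active={job_A:*/11}
Op 6: register job_E */14 -> active={job_A:*/11, job_E:*/14}
Op 7: register job_D */5 -> active={job_A:*/11, job_D:*/5, job_E:*/14}
Op 8: register job_F */7 -> active={job_A:*/11, job_D:*/5, job_E:*/14, job_F:*/7}
Op 9: unregister job_E -> active={job_A:*/11, job_D:*/5, job_F:*/7}
Op 10: unregister job_D -> active={job_A:*/11, job_F:*/7}
Op 11: register job_E */17 -> active={job_A:*/11, job_E:*/17, job_F:*/7}
Final interval of job_F = 7
Next fire of job_F after T=223: (223//7+1)*7 = 224

Answer: interval=7 next_fire=224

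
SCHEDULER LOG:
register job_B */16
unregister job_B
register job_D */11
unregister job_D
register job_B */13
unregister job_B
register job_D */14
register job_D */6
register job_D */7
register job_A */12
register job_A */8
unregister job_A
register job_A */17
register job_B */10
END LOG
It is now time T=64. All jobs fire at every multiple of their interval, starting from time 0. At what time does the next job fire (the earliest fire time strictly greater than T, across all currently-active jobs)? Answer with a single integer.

Answer: 68

Derivation:
Op 1: register job_B */16 -> active={job_B:*/16}
Op 2: unregister job_B -> active={}
Op 3: register job_D */11 -> active={job_D:*/11}
Op 4: unregister job_D -> active={}
Op 5: register job_B */13 -> active={job_B:*/13}
Op 6: unregister job_B -> active={}
Op 7: register job_D */14 -> active={job_D:*/14}
Op 8: register job_D */6 -> active={job_D:*/6}
Op 9: register job_D */7 -> active={job_D:*/7}
Op 10: register job_A */12 -> active={job_A:*/12, job_D:*/7}
Op 11: register job_A */8 -> active={job_A:*/8, job_D:*/7}
Op 12: unregister job_A -> active={job_D:*/7}
Op 13: register job_A */17 -> active={job_A:*/17, job_D:*/7}
Op 14: register job_B */10 -> active={job_A:*/17, job_B:*/10, job_D:*/7}
  job_A: interval 17, next fire after T=64 is 68
  job_B: interval 10, next fire after T=64 is 70
  job_D: interval 7, next fire after T=64 is 70
Earliest fire time = 68 (job job_A)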